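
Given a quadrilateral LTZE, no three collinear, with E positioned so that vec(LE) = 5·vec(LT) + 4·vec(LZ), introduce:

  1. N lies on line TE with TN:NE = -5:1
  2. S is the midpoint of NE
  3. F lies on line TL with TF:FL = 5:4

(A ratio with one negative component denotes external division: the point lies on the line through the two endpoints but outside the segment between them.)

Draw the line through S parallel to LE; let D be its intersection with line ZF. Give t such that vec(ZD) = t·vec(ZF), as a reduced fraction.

Work in coordinates with L = (0, 0), T = (1, 0), Z = (0, 1), E = (5, 4).
1. N lies on line TE with TN:NE = -5:1 ⇒ N = (6, 5)
2. S is the midpoint of NE ⇒ S = (11/2, 9/2)
3. F lies on line TL with TF:FL = 5:4 ⇒ F = (4/9, 0)
through S parallel to LE: direction (5, 4); meets ZF at D = (18/61, 41/122)
D = Z + t·(F−Z) with t = 81/122

t = 81/122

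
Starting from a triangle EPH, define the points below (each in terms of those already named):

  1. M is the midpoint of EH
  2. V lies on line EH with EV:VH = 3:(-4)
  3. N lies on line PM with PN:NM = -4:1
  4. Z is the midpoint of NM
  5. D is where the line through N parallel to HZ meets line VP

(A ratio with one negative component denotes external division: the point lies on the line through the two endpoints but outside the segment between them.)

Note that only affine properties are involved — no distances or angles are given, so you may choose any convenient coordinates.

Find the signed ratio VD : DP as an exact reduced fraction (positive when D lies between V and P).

Work in coordinates with E = (0, 0), P = (1, 0), H = (0, 1).
1. M is the midpoint of EH ⇒ M = (0, 1/2)
2. V lies on line EH with EV:VH = 3:(-4) ⇒ V = (0, -3)
3. N lies on line PM with PN:NM = -4:1 ⇒ N = (-1/3, 2/3)
4. Z is the midpoint of NM ⇒ Z = (-1/6, 7/12)
5. D is where the line through N parallel to HZ meets line VP ⇒ D = (9, 24)
D = V + t·(P−V) with t = 9, so VD:DP = t:(1−t) = 9:-8

VD:DP = -9/8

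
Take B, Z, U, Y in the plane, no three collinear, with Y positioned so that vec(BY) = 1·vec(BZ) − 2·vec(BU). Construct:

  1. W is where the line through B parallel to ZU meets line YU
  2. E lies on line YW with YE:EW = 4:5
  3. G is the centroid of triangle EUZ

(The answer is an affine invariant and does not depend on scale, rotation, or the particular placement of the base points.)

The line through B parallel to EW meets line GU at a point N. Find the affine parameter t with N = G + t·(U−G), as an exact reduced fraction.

Work in coordinates with B = (0, 0), Z = (1, 0), U = (0, 1), Y = (1, -2).
1. W is where the line through B parallel to ZU meets line YU ⇒ W = (1/2, -1/2)
2. E lies on line YW with YE:EW = 4:5 ⇒ E = (7/9, -4/3)
3. G is the centroid of triangle EUZ ⇒ G = (16/27, -1/9)
through B parallel to EW: direction (-5/18, 5/6); meets GU at N = (-8/9, 8/3)
N = G + t·(U−G) with t = 5/2

t = 5/2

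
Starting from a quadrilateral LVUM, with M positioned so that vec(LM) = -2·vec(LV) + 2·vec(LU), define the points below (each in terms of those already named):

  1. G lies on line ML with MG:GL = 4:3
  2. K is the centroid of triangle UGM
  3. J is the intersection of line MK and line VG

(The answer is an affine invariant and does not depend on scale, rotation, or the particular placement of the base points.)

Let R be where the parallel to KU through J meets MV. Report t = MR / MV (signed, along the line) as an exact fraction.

t = 32/33

Work in coordinates with L = (0, 0), V = (1, 0), U = (0, 1), M = (-2, 2).
1. G lies on line ML with MG:GL = 4:3 ⇒ G = (-6/7, 6/7)
2. K is the centroid of triangle UGM ⇒ K = (-20/21, 9/7)
3. J is the intersection of line MK and line VG ⇒ J = (50/63, 2/21)
through J parallel to KU: direction (20/21, -2/7); meets MV at R = (10/11, 2/33)
R = M + t·(V−M) with t = 32/33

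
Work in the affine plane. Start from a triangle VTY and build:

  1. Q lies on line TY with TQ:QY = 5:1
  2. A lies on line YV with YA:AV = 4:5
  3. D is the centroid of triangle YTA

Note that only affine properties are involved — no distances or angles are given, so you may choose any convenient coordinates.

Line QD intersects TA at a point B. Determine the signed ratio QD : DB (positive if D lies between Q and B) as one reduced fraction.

Work in coordinates with V = (0, 0), T = (1, 0), Y = (0, 1).
1. Q lies on line TY with TQ:QY = 5:1 ⇒ Q = (1/6, 5/6)
2. A lies on line YV with YA:AV = 4:5 ⇒ A = (0, 5/9)
3. D is the centroid of triangle YTA ⇒ D = (1/3, 14/27)
line QD meets TA at B = (4/9, 25/81)
D = Q + t·(B−Q) with t = 3/5, so QD:DB = 3/5:2/5

QD:DB = 3/2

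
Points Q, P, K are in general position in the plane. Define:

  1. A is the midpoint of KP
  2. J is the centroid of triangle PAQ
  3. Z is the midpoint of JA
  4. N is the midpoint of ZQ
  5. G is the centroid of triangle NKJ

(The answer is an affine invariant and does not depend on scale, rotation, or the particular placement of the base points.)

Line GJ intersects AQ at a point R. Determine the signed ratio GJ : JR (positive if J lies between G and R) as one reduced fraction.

Work in coordinates with Q = (0, 0), P = (1, 0), K = (0, 1).
1. A is the midpoint of KP ⇒ A = (1/2, 1/2)
2. J is the centroid of triangle PAQ ⇒ J = (1/2, 1/6)
3. Z is the midpoint of JA ⇒ Z = (1/2, 1/3)
4. N is the midpoint of ZQ ⇒ N = (1/4, 1/6)
5. G is the centroid of triangle NKJ ⇒ G = (1/4, 4/9)
line GJ meets AQ at R = (13/38, 13/38)
J = G + t·(R−G) with t = 19/7, so GJ:JR = 19/7:-12/7

GJ:JR = -19/12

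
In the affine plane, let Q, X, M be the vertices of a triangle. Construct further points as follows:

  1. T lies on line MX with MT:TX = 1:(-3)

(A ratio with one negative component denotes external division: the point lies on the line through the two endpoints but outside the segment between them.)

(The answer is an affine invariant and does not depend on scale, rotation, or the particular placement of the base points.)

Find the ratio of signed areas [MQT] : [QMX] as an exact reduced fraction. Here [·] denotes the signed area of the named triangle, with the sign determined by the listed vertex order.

Work in coordinates with Q = (0, 0), X = (1, 0), M = (0, 1).
1. T lies on line MX with MT:TX = 1:(-3) ⇒ T = (-1/2, 3/2)
2·[MQT] = -1/2, 2·[QMX] = -1
[MQT]:[QMX] = -1/2:-1 = 1/2

[MQT]:[QMX] = 1/2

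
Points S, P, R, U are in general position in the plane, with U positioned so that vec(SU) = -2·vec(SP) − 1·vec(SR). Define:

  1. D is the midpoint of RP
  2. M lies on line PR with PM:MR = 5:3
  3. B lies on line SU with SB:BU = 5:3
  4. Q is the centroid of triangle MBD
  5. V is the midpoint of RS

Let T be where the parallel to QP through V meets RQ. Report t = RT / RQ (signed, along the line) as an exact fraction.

t = 27/46

Assign S = (0, 0), P = (1, 0), R = (0, 1), U = (-2, -1) — the answer is frame-independent, so this choice is without loss of generality.
1. D is the midpoint of RP ⇒ D = (1/2, 1/2)
2. M lies on line PR with PM:MR = 5:3 ⇒ M = (3/8, 5/8)
3. B lies on line SU with SB:BU = 5:3 ⇒ B = (-5/4, -5/8)
4. Q is the centroid of triangle MBD ⇒ Q = (-1/8, 1/6)
5. V is the midpoint of RS ⇒ V = (0, 1/2)
through V parallel to QP: direction (9/8, -1/6); meets RQ at T = (-27/368, 47/92)
T = R + t·(Q−R) with t = 27/46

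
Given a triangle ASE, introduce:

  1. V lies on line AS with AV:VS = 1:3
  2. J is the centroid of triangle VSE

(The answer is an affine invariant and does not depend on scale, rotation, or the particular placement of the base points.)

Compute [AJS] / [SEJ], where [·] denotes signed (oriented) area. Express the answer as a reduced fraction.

Work in coordinates with A = (0, 0), S = (1, 0), E = (0, 1).
1. V lies on line AS with AV:VS = 1:3 ⇒ V = (1/4, 0)
2. J is the centroid of triangle VSE ⇒ J = (5/12, 1/3)
2·[AJS] = -1/3, 2·[SEJ] = 1/4
[AJS]:[SEJ] = -1/3:1/4 = -4/3

[AJS]:[SEJ] = -4/3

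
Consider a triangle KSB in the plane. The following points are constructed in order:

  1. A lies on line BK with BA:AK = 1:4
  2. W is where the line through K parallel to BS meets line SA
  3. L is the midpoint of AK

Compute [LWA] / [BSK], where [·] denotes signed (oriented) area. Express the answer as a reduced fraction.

Work in coordinates with K = (0, 0), S = (1, 0), B = (0, 1).
1. A lies on line BK with BA:AK = 1:4 ⇒ A = (0, 4/5)
2. W is where the line through K parallel to BS meets line SA ⇒ W = (-4, 4)
3. L is the midpoint of AK ⇒ L = (0, 2/5)
2·[LWA] = -8/5, 2·[BSK] = -1
[LWA]:[BSK] = -8/5:-1 = 8/5

[LWA]:[BSK] = 8/5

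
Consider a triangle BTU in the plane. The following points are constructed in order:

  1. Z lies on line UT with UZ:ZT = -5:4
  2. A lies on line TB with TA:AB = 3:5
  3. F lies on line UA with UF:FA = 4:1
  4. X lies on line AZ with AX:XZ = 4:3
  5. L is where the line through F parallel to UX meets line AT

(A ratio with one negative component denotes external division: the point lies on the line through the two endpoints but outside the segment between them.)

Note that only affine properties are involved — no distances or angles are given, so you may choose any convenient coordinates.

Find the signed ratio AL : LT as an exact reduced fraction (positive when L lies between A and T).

AL:LT = 4/19

Assign B = (0, 0), T = (1, 0), U = (0, 1) — the answer is frame-independent, so this choice is without loss of generality.
1. Z lies on line UT with UZ:ZT = -5:4 ⇒ Z = (5, -4)
2. A lies on line TB with TA:AB = 3:5 ⇒ A = (5/8, 0)
3. F lies on line UA with UF:FA = 4:1 ⇒ F = (1/2, 1/5)
4. X lies on line AZ with AX:XZ = 4:3 ⇒ X = (25/8, -16/7)
5. L is where the line through F parallel to UX meets line AT ⇒ L = (127/184, 0)
L = A + t·(T−A) with t = 4/23, so AL:LT = t:(1−t) = 4/23:19/23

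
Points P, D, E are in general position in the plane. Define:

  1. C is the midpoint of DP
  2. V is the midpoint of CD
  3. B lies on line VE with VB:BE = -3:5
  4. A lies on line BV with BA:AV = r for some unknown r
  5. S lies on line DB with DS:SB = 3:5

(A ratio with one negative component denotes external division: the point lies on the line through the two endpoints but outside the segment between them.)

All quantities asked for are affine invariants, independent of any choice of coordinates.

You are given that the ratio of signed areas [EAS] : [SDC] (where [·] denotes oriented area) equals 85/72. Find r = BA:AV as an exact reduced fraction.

Choose coordinates P = (0, 0), D = (1, 0), E = (0, 1).
1. C is the midpoint of DP ⇒ C = (1/2, 0)
2. V is the midpoint of CD ⇒ V = (3/4, 0)
3. B lies on line VE with VB:BE = -3:5 ⇒ B = (15/8, -3/2)
4. With BA:AV = r, write λ = r/(r+1) so A = B + λ·(V−B); A is affine-linear in λ
5. S lies on line DB with DS:SB = 3:5 ⇒ S = (85/64, -9/16)
Every point depending on A is an affine combination of A and λ-independent points, so each such coordinate is linear in λ; the λ² term in each signed area is a multiple of (V−B)×(V−B) = 0, so 2·[EAS] and 2·[SDC] are each linear in λ. Evaluating at λ=0 and λ=1:
  2·[EAS] = -15/64·λ + 25/64,   2·[SDC] = 9/32
So [EAS]:[SDC] = (-15/64·λ + 25/64) / (9/32). Setting this equal to 85/72:
  -15/64·λ + 25/64 = 85/72·(9/32)  ⇒  λ = 1/4
Then r = λ/(1−λ) = (1/4)/(3/4) = 1/3. Check: with r = 1/3, A = (51/32, -9/8) and [EAS]:[SDC] = 85/72 as required.

r = 1/3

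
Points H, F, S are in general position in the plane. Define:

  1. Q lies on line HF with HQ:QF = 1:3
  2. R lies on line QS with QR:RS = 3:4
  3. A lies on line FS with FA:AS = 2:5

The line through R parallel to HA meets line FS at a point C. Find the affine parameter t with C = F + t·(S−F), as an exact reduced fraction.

t = 27/49

Work in coordinates with H = (0, 0), F = (1, 0), S = (0, 1).
1. Q lies on line HF with HQ:QF = 1:3 ⇒ Q = (1/4, 0)
2. R lies on line QS with QR:RS = 3:4 ⇒ R = (1/7, 3/7)
3. A lies on line FS with FA:AS = 2:5 ⇒ A = (5/7, 2/7)
through R parallel to HA: direction (5/7, 2/7); meets FS at C = (22/49, 27/49)
C = F + t·(S−F) with t = 27/49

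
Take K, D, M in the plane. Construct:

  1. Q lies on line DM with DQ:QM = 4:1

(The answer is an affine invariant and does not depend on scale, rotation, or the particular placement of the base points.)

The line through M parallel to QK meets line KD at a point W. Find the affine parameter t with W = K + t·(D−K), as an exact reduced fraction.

Assign K = (0, 0), D = (1, 0), M = (0, 1) — the answer is frame-independent, so this choice is without loss of generality.
1. Q lies on line DM with DQ:QM = 4:1 ⇒ Q = (1/5, 4/5)
through M parallel to QK: direction (-1/5, -4/5); meets KD at W = (-1/4, 0)
W = K + t·(D−K) with t = -1/4

t = -1/4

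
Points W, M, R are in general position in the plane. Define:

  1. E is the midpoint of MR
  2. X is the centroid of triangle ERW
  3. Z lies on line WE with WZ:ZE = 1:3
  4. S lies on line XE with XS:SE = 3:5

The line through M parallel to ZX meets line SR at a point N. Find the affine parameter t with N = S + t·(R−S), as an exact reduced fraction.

t = -11/5

Assign W = (0, 0), M = (1, 0), R = (0, 1) — the answer is frame-independent, so this choice is without loss of generality.
1. E is the midpoint of MR ⇒ E = (1/2, 1/2)
2. X is the centroid of triangle ERW ⇒ X = (1/6, 1/2)
3. Z lies on line WE with WZ:ZE = 1:3 ⇒ Z = (1/8, 1/8)
4. S lies on line XE with XS:SE = 3:5 ⇒ S = (7/24, 1/2)
through M parallel to ZX: direction (1/24, 3/8); meets SR at N = (14/15, -3/5)
N = S + t·(R−S) with t = -11/5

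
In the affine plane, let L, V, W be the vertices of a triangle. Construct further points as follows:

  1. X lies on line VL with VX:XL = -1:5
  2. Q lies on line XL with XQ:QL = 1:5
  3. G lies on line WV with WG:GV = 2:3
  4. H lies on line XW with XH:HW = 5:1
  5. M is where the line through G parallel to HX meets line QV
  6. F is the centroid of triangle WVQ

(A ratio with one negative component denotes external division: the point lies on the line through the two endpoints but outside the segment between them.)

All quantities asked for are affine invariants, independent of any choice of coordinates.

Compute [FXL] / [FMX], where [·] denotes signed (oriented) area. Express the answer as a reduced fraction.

[FXL]:[FMX] = -25/2

Set L = (0, 0), V = (1, 0), W = (0, 1); any affine frame gives the same invariant.
1. X lies on line VL with VX:XL = -1:5 ⇒ X = (5/4, 0)
2. Q lies on line XL with XQ:QL = 1:5 ⇒ Q = (25/24, 0)
3. G lies on line WV with WG:GV = 2:3 ⇒ G = (2/5, 3/5)
4. H lies on line XW with XH:HW = 5:1 ⇒ H = (5/24, 5/6)
5. M is where the line through G parallel to HX meets line QV ⇒ M = (23/20, 0)
6. F is the centroid of triangle WVQ ⇒ F = (49/72, 1/3)
2·[FXL] = -5/12, 2·[FMX] = 1/30
[FXL]:[FMX] = -5/12:1/30 = -25/2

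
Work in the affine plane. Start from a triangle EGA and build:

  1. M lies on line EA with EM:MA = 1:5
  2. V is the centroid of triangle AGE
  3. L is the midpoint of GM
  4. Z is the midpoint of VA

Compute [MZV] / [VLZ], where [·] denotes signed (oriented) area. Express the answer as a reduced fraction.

[MZV]:[VLZ] = -10

Set E = (0, 0), G = (1, 0), A = (0, 1); any affine frame gives the same invariant.
1. M lies on line EA with EM:MA = 1:5 ⇒ M = (0, 1/6)
2. V is the centroid of triangle AGE ⇒ V = (1/3, 1/3)
3. L is the midpoint of GM ⇒ L = (1/2, 1/12)
4. Z is the midpoint of VA ⇒ Z = (1/6, 2/3)
2·[MZV] = -5/36, 2·[VLZ] = 1/72
[MZV]:[VLZ] = -5/36:1/72 = -10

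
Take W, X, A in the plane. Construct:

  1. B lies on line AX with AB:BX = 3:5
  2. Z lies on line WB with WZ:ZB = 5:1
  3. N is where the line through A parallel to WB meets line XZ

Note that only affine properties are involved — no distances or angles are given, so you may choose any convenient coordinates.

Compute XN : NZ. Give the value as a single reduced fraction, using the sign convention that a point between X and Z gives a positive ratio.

Set W = (0, 0), X = (1, 0), A = (0, 1); any affine frame gives the same invariant.
1. B lies on line AX with AB:BX = 3:5 ⇒ B = (3/8, 5/8)
2. Z lies on line WB with WZ:ZB = 5:1 ⇒ Z = (5/16, 25/48)
3. N is where the line through A parallel to WB meets line XZ ⇒ N = (-1/10, 5/6)
N = X + t·(Z−X) with t = 8/5, so XN:NZ = t:(1−t) = 8/5:-3/5

XN:NZ = -8/3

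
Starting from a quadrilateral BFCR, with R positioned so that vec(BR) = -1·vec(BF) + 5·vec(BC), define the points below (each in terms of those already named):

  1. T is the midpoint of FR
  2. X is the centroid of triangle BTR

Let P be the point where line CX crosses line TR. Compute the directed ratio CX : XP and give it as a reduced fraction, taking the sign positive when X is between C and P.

Choose coordinates B = (0, 0), F = (1, 0), C = (0, 1), R = (-1, 5).
1. T is the midpoint of FR ⇒ T = (0, 5/2)
2. X is the centroid of triangle BTR ⇒ X = (-1/3, 5/2)
line CX meets TR at P = (-3/4, 35/8)
X = C + t·(P−C) with t = 4/9, so CX:XP = 4/9:5/9

CX:XP = 4/5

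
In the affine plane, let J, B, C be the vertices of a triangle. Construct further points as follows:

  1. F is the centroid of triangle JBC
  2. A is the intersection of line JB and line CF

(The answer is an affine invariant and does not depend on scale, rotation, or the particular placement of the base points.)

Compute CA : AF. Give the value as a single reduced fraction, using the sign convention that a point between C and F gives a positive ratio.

Assign J = (0, 0), B = (1, 0), C = (0, 1) — the answer is frame-independent, so this choice is without loss of generality.
1. F is the centroid of triangle JBC ⇒ F = (1/3, 1/3)
2. A is the intersection of line JB and line CF ⇒ A = (1/2, 0)
A = C + t·(F−C) with t = 3/2, so CA:AF = t:(1−t) = 3/2:-1/2

CA:AF = -3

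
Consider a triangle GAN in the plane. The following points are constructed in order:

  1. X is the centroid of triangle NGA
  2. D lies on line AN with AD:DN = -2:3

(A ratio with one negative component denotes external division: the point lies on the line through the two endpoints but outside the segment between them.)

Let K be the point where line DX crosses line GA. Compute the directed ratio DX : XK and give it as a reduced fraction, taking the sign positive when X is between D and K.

Work in coordinates with G = (0, 0), A = (1, 0), N = (0, 1).
1. X is the centroid of triangle NGA ⇒ X = (1/3, 1/3)
2. D lies on line AN with AD:DN = -2:3 ⇒ D = (3, -2)
line DX meets GA at K = (5/7, 0)
X = D + t·(K−D) with t = 7/6, so DX:XK = 7/6:-1/6

DX:XK = -7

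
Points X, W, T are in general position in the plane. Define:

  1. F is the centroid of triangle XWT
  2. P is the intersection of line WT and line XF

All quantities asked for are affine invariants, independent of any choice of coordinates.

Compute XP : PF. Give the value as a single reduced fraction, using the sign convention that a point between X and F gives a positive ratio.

XP:PF = -3

Assign X = (0, 0), W = (1, 0), T = (0, 1) — the answer is frame-independent, so this choice is without loss of generality.
1. F is the centroid of triangle XWT ⇒ F = (1/3, 1/3)
2. P is the intersection of line WT and line XF ⇒ P = (1/2, 1/2)
P = X + t·(F−X) with t = 3/2, so XP:PF = t:(1−t) = 3/2:-1/2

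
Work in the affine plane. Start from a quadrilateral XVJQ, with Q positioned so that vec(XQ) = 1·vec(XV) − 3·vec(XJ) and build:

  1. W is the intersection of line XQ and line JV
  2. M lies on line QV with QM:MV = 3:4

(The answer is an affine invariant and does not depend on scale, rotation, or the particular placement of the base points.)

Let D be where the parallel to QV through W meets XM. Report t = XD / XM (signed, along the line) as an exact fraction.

Work in coordinates with X = (0, 0), V = (1, 0), J = (0, 1), Q = (1, -3).
1. W is the intersection of line XQ and line JV ⇒ W = (-1/2, 3/2)
2. M lies on line QV with QM:MV = 3:4 ⇒ M = (1, -12/7)
through W parallel to QV: direction (0, 3); meets XM at D = (-1/2, 6/7)
D = X + t·(M−X) with t = -1/2

t = -1/2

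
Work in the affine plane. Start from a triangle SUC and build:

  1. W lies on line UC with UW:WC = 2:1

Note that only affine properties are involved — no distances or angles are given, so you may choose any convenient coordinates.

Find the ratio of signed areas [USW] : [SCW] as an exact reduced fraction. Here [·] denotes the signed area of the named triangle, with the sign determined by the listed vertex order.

Choose coordinates S = (0, 0), U = (1, 0), C = (0, 1).
1. W lies on line UC with UW:WC = 2:1 ⇒ W = (1/3, 2/3)
2·[USW] = -2/3, 2·[SCW] = -1/3
[USW]:[SCW] = -2/3:-1/3 = 2

[USW]:[SCW] = 2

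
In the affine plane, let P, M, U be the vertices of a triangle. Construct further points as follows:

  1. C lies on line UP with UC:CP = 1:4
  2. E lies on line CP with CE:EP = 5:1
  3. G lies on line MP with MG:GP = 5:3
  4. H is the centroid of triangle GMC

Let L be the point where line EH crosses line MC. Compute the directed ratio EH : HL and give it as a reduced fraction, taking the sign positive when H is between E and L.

EH:HL = 3

Assign P = (0, 0), M = (1, 0), U = (0, 1) — the answer is frame-independent, so this choice is without loss of generality.
1. C lies on line UP with UC:CP = 1:4 ⇒ C = (0, 4/5)
2. E lies on line CP with CE:EP = 5:1 ⇒ E = (0, 2/15)
3. G lies on line MP with MG:GP = 5:3 ⇒ G = (3/8, 0)
4. H is the centroid of triangle GMC ⇒ H = (11/24, 4/15)
line EH meets MC at L = (11/18, 14/45)
H = E + t·(L−E) with t = 3/4, so EH:HL = 3/4:1/4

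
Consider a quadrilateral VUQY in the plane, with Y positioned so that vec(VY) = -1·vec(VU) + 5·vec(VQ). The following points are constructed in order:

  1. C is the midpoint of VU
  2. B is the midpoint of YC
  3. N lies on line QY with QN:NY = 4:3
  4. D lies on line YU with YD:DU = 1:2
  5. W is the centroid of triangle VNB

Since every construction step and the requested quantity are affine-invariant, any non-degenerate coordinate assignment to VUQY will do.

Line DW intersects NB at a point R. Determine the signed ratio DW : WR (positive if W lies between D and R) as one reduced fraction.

Set V = (0, 0), U = (1, 0), Q = (0, 1), Y = (-1, 5); any affine frame gives the same invariant.
1. C is the midpoint of VU ⇒ C = (1/2, 0)
2. B is the midpoint of YC ⇒ B = (-1/4, 5/2)
3. N lies on line QY with QN:NY = 4:3 ⇒ N = (-4/7, 23/7)
4. D lies on line YU with YD:DU = 1:2 ⇒ D = (-1/3, 10/3)
5. W is the centroid of triangle VNB ⇒ W = (-23/84, 27/14)
line DW meets NB at R = (-17/56, 221/84)
W = D + t·(R−D) with t = 2, so DW:WR = 2:-1

DW:WR = -2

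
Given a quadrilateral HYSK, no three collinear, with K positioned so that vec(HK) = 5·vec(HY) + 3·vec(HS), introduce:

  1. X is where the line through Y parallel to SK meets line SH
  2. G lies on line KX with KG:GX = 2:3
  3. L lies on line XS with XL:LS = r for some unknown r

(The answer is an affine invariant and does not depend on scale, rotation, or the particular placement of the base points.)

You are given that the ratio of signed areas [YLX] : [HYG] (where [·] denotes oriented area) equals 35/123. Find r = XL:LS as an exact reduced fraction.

Set H = (0, 0), Y = (1, 0), S = (0, 1), K = (5, 3); any affine frame gives the same invariant.
1. X is where the line through Y parallel to SK meets line SH ⇒ X = (0, -2/5)
2. G lies on line KX with KG:GX = 2:3 ⇒ G = (3, 41/25)
3. With XL:LS = r, write λ = r/(r+1) so L = X + λ·(S−X); L is affine-linear in λ
Every point depending on L is an affine combination of L and λ-independent points, so each such coordinate is linear in λ; the λ² term in each signed area is a multiple of (S−X)×(S−X) = 0, so 2·[YLX] and 2·[HYG] are each linear in λ. Evaluating at λ=0 and λ=1:
  2·[YLX] = 7/5·λ,   2·[HYG] = 41/25
So [YLX]:[HYG] = (7/5·λ) / (41/25). Setting this equal to 35/123:
  7/5·λ = 35/123·(41/25)  ⇒  λ = 1/3
Then r = λ/(1−λ) = (1/3)/(2/3) = 1/2. Check: with r = 1/2, L = (0, 1/15) and [YLX]:[HYG] = 35/123 as required.

r = 1/2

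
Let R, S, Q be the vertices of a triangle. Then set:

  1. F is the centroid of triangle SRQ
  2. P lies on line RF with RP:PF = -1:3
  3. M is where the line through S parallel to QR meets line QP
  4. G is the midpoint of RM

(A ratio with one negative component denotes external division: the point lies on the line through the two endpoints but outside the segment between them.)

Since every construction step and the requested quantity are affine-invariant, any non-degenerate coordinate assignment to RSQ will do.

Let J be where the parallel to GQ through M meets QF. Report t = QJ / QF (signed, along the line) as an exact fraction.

t = -3/8

Work in coordinates with R = (0, 0), S = (1, 0), Q = (0, 1).
1. F is the centroid of triangle SRQ ⇒ F = (1/3, 1/3)
2. P lies on line RF with RP:PF = -1:3 ⇒ P = (-1/6, -1/6)
3. M is where the line through S parallel to QR meets line QP ⇒ M = (1, 8)
4. G is the midpoint of RM ⇒ G = (1/2, 4)
through M parallel to GQ: direction (-1/2, -3); meets QF at J = (-1/8, 5/4)
J = Q + t·(F−Q) with t = -3/8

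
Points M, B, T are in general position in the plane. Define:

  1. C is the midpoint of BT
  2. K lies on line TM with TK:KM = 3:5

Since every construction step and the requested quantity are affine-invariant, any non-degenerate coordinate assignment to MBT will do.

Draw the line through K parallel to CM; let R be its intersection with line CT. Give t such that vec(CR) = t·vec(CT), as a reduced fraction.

t = 5/8

Work in coordinates with M = (0, 0), B = (1, 0), T = (0, 1).
1. C is the midpoint of BT ⇒ C = (1/2, 1/2)
2. K lies on line TM with TK:KM = 3:5 ⇒ K = (0, 5/8)
through K parallel to CM: direction (-1/2, -1/2); meets CT at R = (3/16, 13/16)
R = C + t·(T−C) with t = 5/8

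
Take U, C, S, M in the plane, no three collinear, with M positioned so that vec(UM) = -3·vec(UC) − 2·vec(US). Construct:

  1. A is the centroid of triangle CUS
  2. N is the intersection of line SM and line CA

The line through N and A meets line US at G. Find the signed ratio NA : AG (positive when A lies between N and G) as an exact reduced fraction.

Choose coordinates U = (0, 0), C = (1, 0), S = (0, 1), M = (-3, -2).
1. A is the centroid of triangle CUS ⇒ A = (1/3, 1/3)
2. N is the intersection of line SM and line CA ⇒ N = (-1/3, 2/3)
line NA meets US at G = (0, 1/2)
A = N + t·(G−N) with t = 2, so NA:AG = 2:-1

NA:AG = -2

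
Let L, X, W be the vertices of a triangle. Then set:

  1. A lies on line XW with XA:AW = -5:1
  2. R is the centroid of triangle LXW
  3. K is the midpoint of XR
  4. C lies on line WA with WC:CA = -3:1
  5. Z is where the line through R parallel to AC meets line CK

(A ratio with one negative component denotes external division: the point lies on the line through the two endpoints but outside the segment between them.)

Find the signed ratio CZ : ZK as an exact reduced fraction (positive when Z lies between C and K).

CZ:ZK = -2

Assign L = (0, 0), X = (1, 0), W = (0, 1) — the answer is frame-independent, so this choice is without loss of generality.
1. A lies on line XW with XA:AW = -5:1 ⇒ A = (-1/4, 5/4)
2. R is the centroid of triangle LXW ⇒ R = (1/3, 1/3)
3. K is the midpoint of XR ⇒ K = (2/3, 1/6)
4. C lies on line WA with WC:CA = -3:1 ⇒ C = (-3/8, 11/8)
5. Z is where the line through R parallel to AC meets line CK ⇒ Z = (41/24, -25/24)
Z = C + t·(K−C) with t = 2, so CZ:ZK = t:(1−t) = 2:-1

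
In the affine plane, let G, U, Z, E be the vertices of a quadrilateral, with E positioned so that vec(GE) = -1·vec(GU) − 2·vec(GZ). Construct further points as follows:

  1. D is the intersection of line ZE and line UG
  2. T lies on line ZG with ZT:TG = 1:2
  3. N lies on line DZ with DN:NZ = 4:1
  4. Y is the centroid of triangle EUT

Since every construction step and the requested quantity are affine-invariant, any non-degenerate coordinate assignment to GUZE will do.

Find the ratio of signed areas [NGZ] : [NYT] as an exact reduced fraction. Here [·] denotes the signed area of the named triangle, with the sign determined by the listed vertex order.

[NGZ]:[NYT] = 9/10

Set G = (0, 0), U = (1, 0), Z = (0, 1), E = (-1, -2); any affine frame gives the same invariant.
1. D is the intersection of line ZE and line UG ⇒ D = (-1/3, 0)
2. T lies on line ZG with ZT:TG = 1:2 ⇒ T = (0, 2/3)
3. N lies on line DZ with DN:NZ = 4:1 ⇒ N = (-1/15, 4/5)
4. Y is the centroid of triangle EUT ⇒ Y = (0, -4/9)
2·[NGZ] = 1/15, 2·[NYT] = 2/27
[NGZ]:[NYT] = 1/15:2/27 = 9/10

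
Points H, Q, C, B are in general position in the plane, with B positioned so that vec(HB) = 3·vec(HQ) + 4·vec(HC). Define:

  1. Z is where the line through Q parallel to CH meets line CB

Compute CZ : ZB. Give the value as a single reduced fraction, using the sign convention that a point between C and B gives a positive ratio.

Choose coordinates H = (0, 0), Q = (1, 0), C = (0, 1), B = (3, 4).
1. Z is where the line through Q parallel to CH meets line CB ⇒ Z = (1, 2)
Z = C + t·(B−C) with t = 1/3, so CZ:ZB = t:(1−t) = 1/3:2/3

CZ:ZB = 1/2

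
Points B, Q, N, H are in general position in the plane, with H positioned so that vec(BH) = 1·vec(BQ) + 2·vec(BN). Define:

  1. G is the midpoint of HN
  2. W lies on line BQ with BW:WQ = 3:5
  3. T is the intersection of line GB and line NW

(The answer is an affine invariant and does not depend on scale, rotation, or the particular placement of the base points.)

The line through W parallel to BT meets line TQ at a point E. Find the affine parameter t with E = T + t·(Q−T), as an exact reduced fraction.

Choose coordinates B = (0, 0), Q = (1, 0), N = (0, 1), H = (1, 2).
1. G is the midpoint of HN ⇒ G = (1/2, 3/2)
2. W lies on line BQ with BW:WQ = 3:5 ⇒ W = (3/8, 0)
3. T is the intersection of line GB and line NW ⇒ T = (3/17, 9/17)
through W parallel to BT: direction (3/17, 9/17); meets TQ at E = (33/68, 45/136)
E = T + t·(Q−T) with t = 3/8

t = 3/8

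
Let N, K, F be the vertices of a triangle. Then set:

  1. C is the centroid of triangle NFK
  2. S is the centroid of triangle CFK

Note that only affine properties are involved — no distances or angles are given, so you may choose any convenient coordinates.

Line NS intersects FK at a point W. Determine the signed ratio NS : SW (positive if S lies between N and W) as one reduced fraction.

NS:SW = 8

Work in coordinates with N = (0, 0), K = (1, 0), F = (0, 1).
1. C is the centroid of triangle NFK ⇒ C = (1/3, 1/3)
2. S is the centroid of triangle CFK ⇒ S = (4/9, 4/9)
line NS meets FK at W = (1/2, 1/2)
S = N + t·(W−N) with t = 8/9, so NS:SW = 8/9:1/9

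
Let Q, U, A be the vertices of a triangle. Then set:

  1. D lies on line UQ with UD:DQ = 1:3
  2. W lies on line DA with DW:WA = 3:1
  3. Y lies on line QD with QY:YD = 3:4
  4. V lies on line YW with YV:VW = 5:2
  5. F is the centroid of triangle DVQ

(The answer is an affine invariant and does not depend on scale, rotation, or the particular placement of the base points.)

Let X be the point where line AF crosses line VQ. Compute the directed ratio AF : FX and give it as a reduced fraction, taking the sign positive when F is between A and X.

Work in coordinates with Q = (0, 0), U = (1, 0), A = (0, 1).
1. D lies on line UQ with UD:DQ = 1:3 ⇒ D = (3/4, 0)
2. W lies on line DA with DW:WA = 3:1 ⇒ W = (3/16, 3/4)
3. Y lies on line QD with QY:YD = 3:4 ⇒ Y = (9/28, 0)
4. V lies on line YW with YV:VW = 5:2 ⇒ V = (177/784, 15/28)
5. F is the centroid of triangle DVQ ⇒ F = (255/784, 5/28)
line AF meets VQ at X = (15045/73696, 1275/2632)
F = A + t·(X−A) with t = 94/59, so AF:FX = 94/59:-35/59

AF:FX = -94/35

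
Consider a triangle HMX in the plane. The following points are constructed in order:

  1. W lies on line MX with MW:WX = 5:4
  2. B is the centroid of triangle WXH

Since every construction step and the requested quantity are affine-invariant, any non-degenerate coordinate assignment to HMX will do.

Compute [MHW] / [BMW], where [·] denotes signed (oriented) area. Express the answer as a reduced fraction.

Assign H = (0, 0), M = (1, 0), X = (0, 1) — the answer is frame-independent, so this choice is without loss of generality.
1. W lies on line MX with MW:WX = 5:4 ⇒ W = (4/9, 5/9)
2. B is the centroid of triangle WXH ⇒ B = (4/27, 14/27)
2·[MHW] = -5/9, 2·[BMW] = 5/27
[MHW]:[BMW] = -5/9:5/27 = -3

[MHW]:[BMW] = -3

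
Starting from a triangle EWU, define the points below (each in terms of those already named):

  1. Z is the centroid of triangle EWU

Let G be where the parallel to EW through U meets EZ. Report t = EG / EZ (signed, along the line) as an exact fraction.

t = 3

Work in coordinates with E = (0, 0), W = (1, 0), U = (0, 1).
1. Z is the centroid of triangle EWU ⇒ Z = (1/3, 1/3)
through U parallel to EW: direction (1, 0); meets EZ at G = (1, 1)
G = E + t·(Z−E) with t = 3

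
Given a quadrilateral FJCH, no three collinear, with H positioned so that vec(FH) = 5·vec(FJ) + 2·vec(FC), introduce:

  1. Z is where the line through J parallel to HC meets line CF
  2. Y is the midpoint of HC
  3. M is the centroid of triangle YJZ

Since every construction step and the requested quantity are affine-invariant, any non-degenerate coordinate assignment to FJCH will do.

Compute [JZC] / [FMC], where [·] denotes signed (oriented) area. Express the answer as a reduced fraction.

Choose coordinates F = (0, 0), J = (1, 0), C = (0, 1), H = (5, 2).
1. Z is where the line through J parallel to HC meets line CF ⇒ Z = (0, -1/5)
2. Y is the midpoint of HC ⇒ Y = (5/2, 3/2)
3. M is the centroid of triangle YJZ ⇒ M = (7/6, 13/30)
2·[JZC] = -6/5, 2·[FMC] = 7/6
[JZC]:[FMC] = -6/5:7/6 = -36/35

[JZC]:[FMC] = -36/35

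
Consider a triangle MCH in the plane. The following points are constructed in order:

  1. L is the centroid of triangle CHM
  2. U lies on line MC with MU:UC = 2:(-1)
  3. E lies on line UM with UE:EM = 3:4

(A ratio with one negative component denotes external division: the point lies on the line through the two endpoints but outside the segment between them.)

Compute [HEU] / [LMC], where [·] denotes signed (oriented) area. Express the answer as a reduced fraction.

[HEU]:[LMC] = 18/7

Assign M = (0, 0), C = (1, 0), H = (0, 1) — the answer is frame-independent, so this choice is without loss of generality.
1. L is the centroid of triangle CHM ⇒ L = (1/3, 1/3)
2. U lies on line MC with MU:UC = 2:(-1) ⇒ U = (2, 0)
3. E lies on line UM with UE:EM = 3:4 ⇒ E = (8/7, 0)
2·[HEU] = 6/7, 2·[LMC] = 1/3
[HEU]:[LMC] = 6/7:1/3 = 18/7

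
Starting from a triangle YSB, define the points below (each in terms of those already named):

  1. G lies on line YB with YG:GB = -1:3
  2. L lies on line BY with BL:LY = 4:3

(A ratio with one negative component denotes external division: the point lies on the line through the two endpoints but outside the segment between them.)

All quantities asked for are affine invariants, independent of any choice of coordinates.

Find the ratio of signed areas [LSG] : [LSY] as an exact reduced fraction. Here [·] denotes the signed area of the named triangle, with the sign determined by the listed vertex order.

Set Y = (0, 0), S = (1, 0), B = (0, 1); any affine frame gives the same invariant.
1. G lies on line YB with YG:GB = -1:3 ⇒ G = (0, -1/2)
2. L lies on line BY with BL:LY = 4:3 ⇒ L = (0, 3/7)
2·[LSG] = -13/14, 2·[LSY] = -3/7
[LSG]:[LSY] = -13/14:-3/7 = 13/6

[LSG]:[LSY] = 13/6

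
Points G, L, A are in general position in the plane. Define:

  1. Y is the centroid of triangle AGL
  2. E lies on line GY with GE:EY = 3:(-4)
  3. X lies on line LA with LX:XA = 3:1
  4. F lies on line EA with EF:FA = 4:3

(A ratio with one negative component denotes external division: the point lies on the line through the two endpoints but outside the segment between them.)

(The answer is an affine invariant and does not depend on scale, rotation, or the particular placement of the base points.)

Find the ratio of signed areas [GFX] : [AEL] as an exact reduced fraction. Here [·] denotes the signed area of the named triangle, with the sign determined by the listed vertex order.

Work in coordinates with G = (0, 0), L = (1, 0), A = (0, 1).
1. Y is the centroid of triangle AGL ⇒ Y = (1/3, 1/3)
2. E lies on line GY with GE:EY = 3:(-4) ⇒ E = (-1, -1)
3. X lies on line LA with LX:XA = 3:1 ⇒ X = (1/4, 3/4)
4. F lies on line EA with EF:FA = 4:3 ⇒ F = (-3/7, 1/7)
2·[GFX] = -5/14, 2·[AEL] = 3
[GFX]:[AEL] = -5/14:3 = -5/42

[GFX]:[AEL] = -5/42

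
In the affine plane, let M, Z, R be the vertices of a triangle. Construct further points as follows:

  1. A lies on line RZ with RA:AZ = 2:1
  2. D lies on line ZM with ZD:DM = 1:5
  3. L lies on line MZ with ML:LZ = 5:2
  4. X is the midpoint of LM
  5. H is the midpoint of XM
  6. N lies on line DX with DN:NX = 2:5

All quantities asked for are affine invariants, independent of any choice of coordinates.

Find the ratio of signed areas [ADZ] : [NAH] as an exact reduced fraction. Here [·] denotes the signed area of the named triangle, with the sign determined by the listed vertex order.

[ADZ]:[NAH] = 98/305

Set M = (0, 0), Z = (1, 0), R = (0, 1); any affine frame gives the same invariant.
1. A lies on line RZ with RA:AZ = 2:1 ⇒ A = (2/3, 1/3)
2. D lies on line ZM with ZD:DM = 1:5 ⇒ D = (5/6, 0)
3. L lies on line MZ with ML:LZ = 5:2 ⇒ L = (5/7, 0)
4. X is the midpoint of LM ⇒ X = (5/14, 0)
5. H is the midpoint of XM ⇒ H = (5/28, 0)
6. N lies on line DX with DN:NX = 2:5 ⇒ N = (205/294, 0)
2·[ADZ] = 1/18, 2·[NAH] = 305/1764
[ADZ]:[NAH] = 1/18:305/1764 = 98/305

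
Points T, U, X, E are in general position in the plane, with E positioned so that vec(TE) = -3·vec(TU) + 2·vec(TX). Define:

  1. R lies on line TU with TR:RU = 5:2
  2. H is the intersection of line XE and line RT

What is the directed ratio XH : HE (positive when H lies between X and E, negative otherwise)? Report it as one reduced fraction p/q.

Assign T = (0, 0), U = (1, 0), X = (0, 1), E = (-3, 2) — the answer is frame-independent, so this choice is without loss of generality.
1. R lies on line TU with TR:RU = 5:2 ⇒ R = (5/7, 0)
2. H is the intersection of line XE and line RT ⇒ H = (3, 0)
H = X + t·(E−X) with t = -1, so XH:HE = t:(1−t) = -1:2

XH:HE = -1/2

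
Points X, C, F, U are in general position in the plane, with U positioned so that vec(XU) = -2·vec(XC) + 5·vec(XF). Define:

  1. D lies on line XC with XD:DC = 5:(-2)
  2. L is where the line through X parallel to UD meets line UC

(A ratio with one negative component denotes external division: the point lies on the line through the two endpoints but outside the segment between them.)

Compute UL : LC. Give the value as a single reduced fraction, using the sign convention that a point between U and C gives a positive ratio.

UL:LC = -5/3

Choose coordinates X = (0, 0), C = (1, 0), F = (0, 1), U = (-2, 5).
1. D lies on line XC with XD:DC = 5:(-2) ⇒ D = (5/3, 0)
2. L is where the line through X parallel to UD meets line UC ⇒ L = (11/2, -15/2)
L = U + t·(C−U) with t = 5/2, so UL:LC = t:(1−t) = 5/2:-3/2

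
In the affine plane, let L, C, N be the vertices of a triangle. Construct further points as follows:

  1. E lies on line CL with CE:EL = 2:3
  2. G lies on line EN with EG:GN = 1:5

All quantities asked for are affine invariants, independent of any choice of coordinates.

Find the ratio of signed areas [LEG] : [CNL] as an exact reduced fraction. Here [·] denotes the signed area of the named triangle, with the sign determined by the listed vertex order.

[LEG]:[CNL] = 1/10

Set L = (0, 0), C = (1, 0), N = (0, 1); any affine frame gives the same invariant.
1. E lies on line CL with CE:EL = 2:3 ⇒ E = (3/5, 0)
2. G lies on line EN with EG:GN = 1:5 ⇒ G = (1/2, 1/6)
2·[LEG] = 1/10, 2·[CNL] = 1
[LEG]:[CNL] = 1/10:1 = 1/10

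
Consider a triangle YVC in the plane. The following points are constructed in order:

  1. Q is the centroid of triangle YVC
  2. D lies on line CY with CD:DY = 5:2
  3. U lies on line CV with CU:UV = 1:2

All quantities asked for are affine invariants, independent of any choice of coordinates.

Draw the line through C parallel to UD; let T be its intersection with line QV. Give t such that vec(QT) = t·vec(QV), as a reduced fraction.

t = -22/23

Set Y = (0, 0), V = (1, 0), C = (0, 1); any affine frame gives the same invariant.
1. Q is the centroid of triangle YVC ⇒ Q = (1/3, 1/3)
2. D lies on line CY with CD:DY = 5:2 ⇒ D = (0, 2/7)
3. U lies on line CV with CU:UV = 1:2 ⇒ U = (1/3, 2/3)
through C parallel to UD: direction (-1/3, -8/21); meets QV at T = (-7/23, 15/23)
T = Q + t·(V−Q) with t = -22/23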